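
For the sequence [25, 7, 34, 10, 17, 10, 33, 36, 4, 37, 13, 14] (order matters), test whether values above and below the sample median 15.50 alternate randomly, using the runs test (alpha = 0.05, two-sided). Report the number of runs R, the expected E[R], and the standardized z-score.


Step 1: Compute median = 15.50; label A = above, B = below.
Labels in order: ABABABAABABB  (n_A = 6, n_B = 6)
Step 2: Count runs R = 10.
Step 3: Under H0 (random ordering), E[R] = 2*n_A*n_B/(n_A+n_B) + 1 = 2*6*6/12 + 1 = 7.0000.
        Var[R] = 2*n_A*n_B*(2*n_A*n_B - n_A - n_B) / ((n_A+n_B)^2 * (n_A+n_B-1)) = 4320/1584 = 2.7273.
        SD[R] = 1.6514.
Step 4: Continuity-corrected z = (R - 0.5 - E[R]) / SD[R] = (10 - 0.5 - 7.0000) / 1.6514 = 1.5138.
Step 5: Two-sided p-value via normal approximation = 2*(1 - Phi(|z|)) = 0.130070.
Step 6: alpha = 0.05. fail to reject H0.

R = 10, z = 1.5138, p = 0.130070, fail to reject H0.


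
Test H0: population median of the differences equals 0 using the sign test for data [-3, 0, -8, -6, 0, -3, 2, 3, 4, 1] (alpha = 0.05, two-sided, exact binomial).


Step 1: Discard zero differences. Original n = 10; n_eff = number of nonzero differences = 8.
Nonzero differences (with sign): -3, -8, -6, -3, +2, +3, +4, +1
Step 2: Count signs: positive = 4, negative = 4.
Step 3: Under H0: P(positive) = 0.5, so the number of positives S ~ Bin(8, 0.5).
Step 4: Two-sided exact p-value = sum of Bin(8,0.5) probabilities at or below the observed probability = 1.000000.
Step 5: alpha = 0.05. fail to reject H0.

n_eff = 8, pos = 4, neg = 4, p = 1.000000, fail to reject H0.


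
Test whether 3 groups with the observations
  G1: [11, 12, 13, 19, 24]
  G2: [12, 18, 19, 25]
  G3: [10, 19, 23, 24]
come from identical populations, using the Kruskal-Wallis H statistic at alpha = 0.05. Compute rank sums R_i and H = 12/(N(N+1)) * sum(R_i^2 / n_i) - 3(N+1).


Step 1: Combine all N = 13 observations and assign midranks.
sorted (value, group, rank): (10,G3,1), (11,G1,2), (12,G1,3.5), (12,G2,3.5), (13,G1,5), (18,G2,6), (19,G1,8), (19,G2,8), (19,G3,8), (23,G3,10), (24,G1,11.5), (24,G3,11.5), (25,G2,13)
Step 2: Sum ranks within each group.
R_1 = 30 (n_1 = 5)
R_2 = 30.5 (n_2 = 4)
R_3 = 30.5 (n_3 = 4)
Step 3: H = 12/(N(N+1)) * sum(R_i^2/n_i) - 3(N+1)
     = 12/(13*14) * (30^2/5 + 30.5^2/4 + 30.5^2/4) - 3*14
     = 0.065934 * 645.125 - 42
     = 0.535714.
Step 4: Ties present; correction factor C = 1 - 36/(13^3 - 13) = 0.983516. Corrected H = 0.535714 / 0.983516 = 0.544693.
Step 5: Under H0, H ~ chi^2(2); p-value = 0.761590.
Step 6: alpha = 0.05. fail to reject H0.

H = 0.5447, df = 2, p = 0.761590, fail to reject H0.


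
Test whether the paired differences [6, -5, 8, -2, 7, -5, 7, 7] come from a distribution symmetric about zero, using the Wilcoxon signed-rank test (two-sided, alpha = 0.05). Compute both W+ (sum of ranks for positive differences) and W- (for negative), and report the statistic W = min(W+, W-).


Step 1: Drop any zero differences (none here) and take |d_i|.
|d| = [6, 5, 8, 2, 7, 5, 7, 7]
Step 2: Midrank |d_i| (ties get averaged ranks).
ranks: |6|->4, |5|->2.5, |8|->8, |2|->1, |7|->6, |5|->2.5, |7|->6, |7|->6
Step 3: Attach original signs; sum ranks with positive sign and with negative sign.
W+ = 4 + 8 + 6 + 6 + 6 = 30
W- = 2.5 + 1 + 2.5 = 6
(Check: W+ + W- = 36 should equal n(n+1)/2 = 36.)
Step 4: Test statistic W = min(W+, W-) = 6.
Step 5: Ties in |d|, so use the tie-corrected normal approximation.
        E[W] = n(n+1)/4 = 8*9/4 = 18.
        Tie groups: |d|=5 (t=2), |d|=7 (t=3); sum(t^3 - t) = 30.
        Var[W] = n(n+1)(2n+1)/24 - sum(t^3-t)/48 = 1224/24 - 30/48 = 50.375.
        z = (W - E[W]) / sqrt(Var[W]) = (6 - 18) / 7.0975 = -1.6907.
        Two-sided p = 2*Phi(z) = 0.090889.
Step 6: alpha = 0.05. fail to reject H0.

W+ = 30, W- = 6, W = min = 6, p = 0.090889, fail to reject H0.


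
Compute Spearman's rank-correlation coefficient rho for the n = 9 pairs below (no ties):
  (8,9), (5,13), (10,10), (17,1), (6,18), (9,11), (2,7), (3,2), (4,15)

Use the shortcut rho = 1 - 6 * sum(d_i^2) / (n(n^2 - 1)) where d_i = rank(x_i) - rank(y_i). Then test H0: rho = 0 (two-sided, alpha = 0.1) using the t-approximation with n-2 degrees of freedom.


Step 1: Rank x and y separately (midranks; no ties here).
rank(x): 8->6, 5->4, 10->8, 17->9, 6->5, 9->7, 2->1, 3->2, 4->3
rank(y): 9->4, 13->7, 10->5, 1->1, 18->9, 11->6, 7->3, 2->2, 15->8
Step 2: d_i = R_x(i) - R_y(i); compute d_i^2.
  (6-4)^2=4, (4-7)^2=9, (8-5)^2=9, (9-1)^2=64, (5-9)^2=16, (7-6)^2=1, (1-3)^2=4, (2-2)^2=0, (3-8)^2=25
sum(d^2) = 132.
Step 3: rho = 1 - 6*132 / (9*(9^2 - 1)) = 1 - 792/720 = -0.100000.
Step 4: Under H0, t = rho * sqrt((n-2)/(1-rho^2)) = -0.2659 ~ t(7).
Step 5: Two-sided p-value from the t-distribution with 7 df = 0.797972.
Step 6: alpha = 0.1. fail to reject H0.

rho = -0.1000, p = 0.797972, fail to reject H0 at alpha = 0.1.


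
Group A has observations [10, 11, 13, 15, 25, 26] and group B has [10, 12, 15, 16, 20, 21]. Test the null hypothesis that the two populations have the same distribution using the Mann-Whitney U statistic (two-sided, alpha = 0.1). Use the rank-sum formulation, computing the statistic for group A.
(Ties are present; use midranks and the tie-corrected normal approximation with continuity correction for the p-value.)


Step 1: Combine and sort all 12 observations; assign midranks.
sorted (value, group): (10,X), (10,Y), (11,X), (12,Y), (13,X), (15,X), (15,Y), (16,Y), (20,Y), (21,Y), (25,X), (26,X)
ranks: 10->1.5, 10->1.5, 11->3, 12->4, 13->5, 15->6.5, 15->6.5, 16->8, 20->9, 21->10, 25->11, 26->12
Step 2: Rank sum for X: R1 = 1.5 + 3 + 5 + 6.5 + 11 + 12 = 39.
Step 3: U_X = R1 - n1(n1+1)/2 = 39 - 6*7/2 = 39 - 21 = 18.
       U_Y = n1*n2 - U_X = 36 - 18 = 18.
Step 4: Ties are present, so use the tie-corrected normal approximation (with continuity correction) for the p-value.
Step 5: p-value = 1.000000; compare to alpha = 0.1. fail to reject H0.

U_X = 18, p = 1.000000, fail to reject H0 at alpha = 0.1.


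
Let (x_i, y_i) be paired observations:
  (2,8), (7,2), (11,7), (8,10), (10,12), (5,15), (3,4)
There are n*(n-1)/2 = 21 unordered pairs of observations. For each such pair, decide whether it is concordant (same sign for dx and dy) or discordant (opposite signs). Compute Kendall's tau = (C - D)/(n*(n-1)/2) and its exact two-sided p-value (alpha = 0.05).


Step 1: Enumerate the 21 unordered pairs (i,j) with i<j and classify each by sign(x_j-x_i) * sign(y_j-y_i).
  (1,2):dx=+5,dy=-6->D; (1,3):dx=+9,dy=-1->D; (1,4):dx=+6,dy=+2->C; (1,5):dx=+8,dy=+4->C
  (1,6):dx=+3,dy=+7->C; (1,7):dx=+1,dy=-4->D; (2,3):dx=+4,dy=+5->C; (2,4):dx=+1,dy=+8->C
  (2,5):dx=+3,dy=+10->C; (2,6):dx=-2,dy=+13->D; (2,7):dx=-4,dy=+2->D; (3,4):dx=-3,dy=+3->D
  (3,5):dx=-1,dy=+5->D; (3,6):dx=-6,dy=+8->D; (3,7):dx=-8,dy=-3->C; (4,5):dx=+2,dy=+2->C
  (4,6):dx=-3,dy=+5->D; (4,7):dx=-5,dy=-6->C; (5,6):dx=-5,dy=+3->D; (5,7):dx=-7,dy=-8->C
  (6,7):dx=-2,dy=-11->C
Step 2: C = 11, D = 10, total pairs = 21.
Step 3: tau = (C - D)/(n(n-1)/2) = (11 - 10)/21 = 0.047619.
Step 4: Exact two-sided p-value (enumerate n! = 5040 permutations of y under H0): p = 1.000000.
Step 5: alpha = 0.05. fail to reject H0.

tau_b = 0.0476 (C=11, D=10), p = 1.000000, fail to reject H0.


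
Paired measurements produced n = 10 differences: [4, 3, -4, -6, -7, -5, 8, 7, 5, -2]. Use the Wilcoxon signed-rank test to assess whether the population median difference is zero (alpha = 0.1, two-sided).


Step 1: Drop any zero differences (none here) and take |d_i|.
|d| = [4, 3, 4, 6, 7, 5, 8, 7, 5, 2]
Step 2: Midrank |d_i| (ties get averaged ranks).
ranks: |4|->3.5, |3|->2, |4|->3.5, |6|->7, |7|->8.5, |5|->5.5, |8|->10, |7|->8.5, |5|->5.5, |2|->1
Step 3: Attach original signs; sum ranks with positive sign and with negative sign.
W+ = 3.5 + 2 + 10 + 8.5 + 5.5 = 29.5
W- = 3.5 + 7 + 8.5 + 5.5 + 1 = 25.5
(Check: W+ + W- = 55 should equal n(n+1)/2 = 55.)
Step 4: Test statistic W = min(W+, W-) = 25.5.
Step 5: Ties in |d|, so use the tie-corrected normal approximation.
        E[W] = n(n+1)/4 = 10*11/4 = 27.5.
        Tie groups: |d|=4 (t=2), |d|=5 (t=2), |d|=7 (t=2); sum(t^3 - t) = 18.
        Var[W] = n(n+1)(2n+1)/24 - sum(t^3-t)/48 = 2310/24 - 18/48 = 95.875.
        z = (W - E[W]) / sqrt(Var[W]) = (25.5 - 27.5) / 9.7916 = -0.2043.
        Two-sided p = 2*Phi(z) = 0.838153.
Step 6: alpha = 0.1. fail to reject H0.

W+ = 29.5, W- = 25.5, W = min = 25.5, p = 0.838153, fail to reject H0.


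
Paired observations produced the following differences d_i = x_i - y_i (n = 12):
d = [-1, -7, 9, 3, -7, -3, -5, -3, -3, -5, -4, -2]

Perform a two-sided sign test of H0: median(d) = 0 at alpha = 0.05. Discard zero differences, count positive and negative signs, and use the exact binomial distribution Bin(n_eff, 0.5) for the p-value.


Step 1: Discard zero differences. Original n = 12; n_eff = number of nonzero differences = 12.
Nonzero differences (with sign): -1, -7, +9, +3, -7, -3, -5, -3, -3, -5, -4, -2
Step 2: Count signs: positive = 2, negative = 10.
Step 3: Under H0: P(positive) = 0.5, so the number of positives S ~ Bin(12, 0.5).
Step 4: Two-sided exact p-value = sum of Bin(12,0.5) probabilities at or below the observed probability = 0.038574.
Step 5: alpha = 0.05. reject H0.

n_eff = 12, pos = 2, neg = 10, p = 0.038574, reject H0.


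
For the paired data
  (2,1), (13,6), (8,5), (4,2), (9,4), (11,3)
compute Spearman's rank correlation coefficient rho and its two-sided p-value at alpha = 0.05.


Step 1: Rank x and y separately (midranks; no ties here).
rank(x): 2->1, 13->6, 8->3, 4->2, 9->4, 11->5
rank(y): 1->1, 6->6, 5->5, 2->2, 4->4, 3->3
Step 2: d_i = R_x(i) - R_y(i); compute d_i^2.
  (1-1)^2=0, (6-6)^2=0, (3-5)^2=4, (2-2)^2=0, (4-4)^2=0, (5-3)^2=4
sum(d^2) = 8.
Step 3: rho = 1 - 6*8 / (6*(6^2 - 1)) = 1 - 48/210 = 0.771429.
Step 4: Under H0, t = rho * sqrt((n-2)/(1-rho^2)) = 2.4247 ~ t(4).
Step 5: Two-sided p-value from the t-distribution with 4 df = 0.072397.
Step 6: alpha = 0.05. fail to reject H0.

rho = 0.7714, p = 0.072397, fail to reject H0 at alpha = 0.05.


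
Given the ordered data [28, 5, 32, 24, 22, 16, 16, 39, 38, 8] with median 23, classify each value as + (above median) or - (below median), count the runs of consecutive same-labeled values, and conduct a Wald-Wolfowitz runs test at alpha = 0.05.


Step 1: Compute median = 23; label A = above, B = below.
Labels in order: ABAABBBAAB  (n_A = 5, n_B = 5)
Step 2: Count runs R = 6.
Step 3: Under H0 (random ordering), E[R] = 2*n_A*n_B/(n_A+n_B) + 1 = 2*5*5/10 + 1 = 6.0000.
        Var[R] = 2*n_A*n_B*(2*n_A*n_B - n_A - n_B) / ((n_A+n_B)^2 * (n_A+n_B-1)) = 2000/900 = 2.2222.
        SD[R] = 1.4907.
Step 4: R = E[R], so z = 0 with no continuity correction.
Step 5: Two-sided p-value via normal approximation = 2*(1 - Phi(|z|)) = 1.000000.
Step 6: alpha = 0.05. fail to reject H0.

R = 6, z = 0.0000, p = 1.000000, fail to reject H0.


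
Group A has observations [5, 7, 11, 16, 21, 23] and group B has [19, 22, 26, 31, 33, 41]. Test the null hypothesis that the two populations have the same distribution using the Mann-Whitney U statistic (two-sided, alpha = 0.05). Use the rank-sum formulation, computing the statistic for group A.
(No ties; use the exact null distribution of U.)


Step 1: Combine and sort all 12 observations; assign midranks.
sorted (value, group): (5,X), (7,X), (11,X), (16,X), (19,Y), (21,X), (22,Y), (23,X), (26,Y), (31,Y), (33,Y), (41,Y)
ranks: 5->1, 7->2, 11->3, 16->4, 19->5, 21->6, 22->7, 23->8, 26->9, 31->10, 33->11, 41->12
Step 2: Rank sum for X: R1 = 1 + 2 + 3 + 4 + 6 + 8 = 24.
Step 3: U_X = R1 - n1(n1+1)/2 = 24 - 6*7/2 = 24 - 21 = 3.
       U_Y = n1*n2 - U_X = 36 - 3 = 33.
Step 4: No ties, so the exact null distribution of U (based on enumerating the C(12,6) = 924 equally likely rank assignments) gives the two-sided p-value.
Step 5: p-value = 0.015152; compare to alpha = 0.05. reject H0.

U_X = 3, p = 0.015152, reject H0 at alpha = 0.05.


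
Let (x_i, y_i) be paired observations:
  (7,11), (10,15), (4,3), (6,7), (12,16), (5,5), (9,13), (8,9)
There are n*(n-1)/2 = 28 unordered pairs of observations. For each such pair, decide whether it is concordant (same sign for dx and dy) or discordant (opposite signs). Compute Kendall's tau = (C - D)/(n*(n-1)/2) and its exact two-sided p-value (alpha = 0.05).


Step 1: Enumerate the 28 unordered pairs (i,j) with i<j and classify each by sign(x_j-x_i) * sign(y_j-y_i).
  (1,2):dx=+3,dy=+4->C; (1,3):dx=-3,dy=-8->C; (1,4):dx=-1,dy=-4->C; (1,5):dx=+5,dy=+5->C
  (1,6):dx=-2,dy=-6->C; (1,7):dx=+2,dy=+2->C; (1,8):dx=+1,dy=-2->D; (2,3):dx=-6,dy=-12->C
  (2,4):dx=-4,dy=-8->C; (2,5):dx=+2,dy=+1->C; (2,6):dx=-5,dy=-10->C; (2,7):dx=-1,dy=-2->C
  (2,8):dx=-2,dy=-6->C; (3,4):dx=+2,dy=+4->C; (3,5):dx=+8,dy=+13->C; (3,6):dx=+1,dy=+2->C
  (3,7):dx=+5,dy=+10->C; (3,8):dx=+4,dy=+6->C; (4,5):dx=+6,dy=+9->C; (4,6):dx=-1,dy=-2->C
  (4,7):dx=+3,dy=+6->C; (4,8):dx=+2,dy=+2->C; (5,6):dx=-7,dy=-11->C; (5,7):dx=-3,dy=-3->C
  (5,8):dx=-4,dy=-7->C; (6,7):dx=+4,dy=+8->C; (6,8):dx=+3,dy=+4->C; (7,8):dx=-1,dy=-4->C
Step 2: C = 27, D = 1, total pairs = 28.
Step 3: tau = (C - D)/(n(n-1)/2) = (27 - 1)/28 = 0.928571.
Step 4: Exact two-sided p-value (enumerate n! = 40320 permutations of y under H0): p = 0.000397.
Step 5: alpha = 0.05. reject H0.

tau_b = 0.9286 (C=27, D=1), p = 0.000397, reject H0.


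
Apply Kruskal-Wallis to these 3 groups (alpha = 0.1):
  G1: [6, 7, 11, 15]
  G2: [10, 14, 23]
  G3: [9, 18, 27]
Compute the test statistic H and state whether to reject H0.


Step 1: Combine all N = 10 observations and assign midranks.
sorted (value, group, rank): (6,G1,1), (7,G1,2), (9,G3,3), (10,G2,4), (11,G1,5), (14,G2,6), (15,G1,7), (18,G3,8), (23,G2,9), (27,G3,10)
Step 2: Sum ranks within each group.
R_1 = 15 (n_1 = 4)
R_2 = 19 (n_2 = 3)
R_3 = 21 (n_3 = 3)
Step 3: H = 12/(N(N+1)) * sum(R_i^2/n_i) - 3(N+1)
     = 12/(10*11) * (15^2/4 + 19^2/3 + 21^2/3) - 3*11
     = 0.109091 * 323.583 - 33
     = 2.300000.
Step 4: No ties, so H is used without correction.
Step 5: Under H0, H ~ chi^2(2); p-value = 0.316637.
Step 6: alpha = 0.1. fail to reject H0.

H = 2.3000, df = 2, p = 0.316637, fail to reject H0.


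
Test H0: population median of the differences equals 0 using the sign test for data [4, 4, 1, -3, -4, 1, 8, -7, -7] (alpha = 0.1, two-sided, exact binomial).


Step 1: Discard zero differences. Original n = 9; n_eff = number of nonzero differences = 9.
Nonzero differences (with sign): +4, +4, +1, -3, -4, +1, +8, -7, -7
Step 2: Count signs: positive = 5, negative = 4.
Step 3: Under H0: P(positive) = 0.5, so the number of positives S ~ Bin(9, 0.5).
Step 4: Two-sided exact p-value = sum of Bin(9,0.5) probabilities at or below the observed probability = 1.000000.
Step 5: alpha = 0.1. fail to reject H0.

n_eff = 9, pos = 5, neg = 4, p = 1.000000, fail to reject H0.


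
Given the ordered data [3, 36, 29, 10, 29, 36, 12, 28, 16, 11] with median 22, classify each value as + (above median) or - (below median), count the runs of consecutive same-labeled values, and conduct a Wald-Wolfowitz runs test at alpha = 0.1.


Step 1: Compute median = 22; label A = above, B = below.
Labels in order: BAABAABABB  (n_A = 5, n_B = 5)
Step 2: Count runs R = 7.
Step 3: Under H0 (random ordering), E[R] = 2*n_A*n_B/(n_A+n_B) + 1 = 2*5*5/10 + 1 = 6.0000.
        Var[R] = 2*n_A*n_B*(2*n_A*n_B - n_A - n_B) / ((n_A+n_B)^2 * (n_A+n_B-1)) = 2000/900 = 2.2222.
        SD[R] = 1.4907.
Step 4: Continuity-corrected z = (R - 0.5 - E[R]) / SD[R] = (7 - 0.5 - 6.0000) / 1.4907 = 0.3354.
Step 5: Two-sided p-value via normal approximation = 2*(1 - Phi(|z|)) = 0.737316.
Step 6: alpha = 0.1. fail to reject H0.

R = 7, z = 0.3354, p = 0.737316, fail to reject H0.


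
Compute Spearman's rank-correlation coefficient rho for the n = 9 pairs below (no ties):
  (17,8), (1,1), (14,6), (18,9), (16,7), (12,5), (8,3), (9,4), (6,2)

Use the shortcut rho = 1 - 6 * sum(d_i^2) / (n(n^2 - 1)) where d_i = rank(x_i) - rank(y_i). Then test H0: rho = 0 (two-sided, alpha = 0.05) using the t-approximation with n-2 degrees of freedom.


Step 1: Rank x and y separately (midranks; no ties here).
rank(x): 17->8, 1->1, 14->6, 18->9, 16->7, 12->5, 8->3, 9->4, 6->2
rank(y): 8->8, 1->1, 6->6, 9->9, 7->7, 5->5, 3->3, 4->4, 2->2
Step 2: d_i = R_x(i) - R_y(i); compute d_i^2.
  (8-8)^2=0, (1-1)^2=0, (6-6)^2=0, (9-9)^2=0, (7-7)^2=0, (5-5)^2=0, (3-3)^2=0, (4-4)^2=0, (2-2)^2=0
sum(d^2) = 0.
Step 3: rho = 1 - 6*0 / (9*(9^2 - 1)) = 1 - 0/720 = 1.000000.
Step 5: Two-sided p-value from the t-distribution with 7 df = 0.000000.
Step 6: alpha = 0.05. reject H0.

rho = 1.0000, p = 0.000000, reject H0 at alpha = 0.05.


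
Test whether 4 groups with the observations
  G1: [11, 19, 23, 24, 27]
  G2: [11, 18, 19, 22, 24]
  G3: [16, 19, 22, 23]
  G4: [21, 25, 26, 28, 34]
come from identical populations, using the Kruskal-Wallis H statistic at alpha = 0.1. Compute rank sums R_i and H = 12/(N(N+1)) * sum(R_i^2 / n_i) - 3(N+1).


Step 1: Combine all N = 19 observations and assign midranks.
sorted (value, group, rank): (11,G1,1.5), (11,G2,1.5), (16,G3,3), (18,G2,4), (19,G1,6), (19,G2,6), (19,G3,6), (21,G4,8), (22,G2,9.5), (22,G3,9.5), (23,G1,11.5), (23,G3,11.5), (24,G1,13.5), (24,G2,13.5), (25,G4,15), (26,G4,16), (27,G1,17), (28,G4,18), (34,G4,19)
Step 2: Sum ranks within each group.
R_1 = 49.5 (n_1 = 5)
R_2 = 34.5 (n_2 = 5)
R_3 = 30 (n_3 = 4)
R_4 = 76 (n_4 = 5)
Step 3: H = 12/(N(N+1)) * sum(R_i^2/n_i) - 3(N+1)
     = 12/(19*20) * (49.5^2/5 + 34.5^2/5 + 30^2/4 + 76^2/5) - 3*20
     = 0.031579 * 2108.3 - 60
     = 6.577895.
Step 4: Ties present; correction factor C = 1 - 48/(19^3 - 19) = 0.992982. Corrected H = 6.577895 / 0.992982 = 6.624382.
Step 5: Under H0, H ~ chi^2(3); p-value = 0.084884.
Step 6: alpha = 0.1. reject H0.

H = 6.6244, df = 3, p = 0.084884, reject H0.


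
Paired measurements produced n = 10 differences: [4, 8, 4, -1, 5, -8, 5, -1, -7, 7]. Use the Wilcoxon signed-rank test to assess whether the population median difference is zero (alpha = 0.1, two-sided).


Step 1: Drop any zero differences (none here) and take |d_i|.
|d| = [4, 8, 4, 1, 5, 8, 5, 1, 7, 7]
Step 2: Midrank |d_i| (ties get averaged ranks).
ranks: |4|->3.5, |8|->9.5, |4|->3.5, |1|->1.5, |5|->5.5, |8|->9.5, |5|->5.5, |1|->1.5, |7|->7.5, |7|->7.5
Step 3: Attach original signs; sum ranks with positive sign and with negative sign.
W+ = 3.5 + 9.5 + 3.5 + 5.5 + 5.5 + 7.5 = 35
W- = 1.5 + 9.5 + 1.5 + 7.5 = 20
(Check: W+ + W- = 55 should equal n(n+1)/2 = 55.)
Step 4: Test statistic W = min(W+, W-) = 20.
Step 5: Ties in |d|, so use the tie-corrected normal approximation.
        E[W] = n(n+1)/4 = 10*11/4 = 27.5.
        Tie groups: |d|=1 (t=2), |d|=4 (t=2), |d|=5 (t=2), |d|=7 (t=2), |d|=8 (t=2); sum(t^3 - t) = 30.
        Var[W] = n(n+1)(2n+1)/24 - sum(t^3-t)/48 = 2310/24 - 30/48 = 95.625.
        z = (W - E[W]) / sqrt(Var[W]) = (20 - 27.5) / 9.7788 = -0.7670.
        Two-sided p = 2*Phi(z) = 0.443102.
Step 6: alpha = 0.1. fail to reject H0.

W+ = 35, W- = 20, W = min = 20, p = 0.443102, fail to reject H0.


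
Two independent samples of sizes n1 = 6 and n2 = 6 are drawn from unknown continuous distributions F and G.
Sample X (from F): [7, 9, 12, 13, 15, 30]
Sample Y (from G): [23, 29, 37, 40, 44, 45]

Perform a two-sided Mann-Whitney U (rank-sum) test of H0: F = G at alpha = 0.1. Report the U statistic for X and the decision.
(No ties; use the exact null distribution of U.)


Step 1: Combine and sort all 12 observations; assign midranks.
sorted (value, group): (7,X), (9,X), (12,X), (13,X), (15,X), (23,Y), (29,Y), (30,X), (37,Y), (40,Y), (44,Y), (45,Y)
ranks: 7->1, 9->2, 12->3, 13->4, 15->5, 23->6, 29->7, 30->8, 37->9, 40->10, 44->11, 45->12
Step 2: Rank sum for X: R1 = 1 + 2 + 3 + 4 + 5 + 8 = 23.
Step 3: U_X = R1 - n1(n1+1)/2 = 23 - 6*7/2 = 23 - 21 = 2.
       U_Y = n1*n2 - U_X = 36 - 2 = 34.
Step 4: No ties, so the exact null distribution of U (based on enumerating the C(12,6) = 924 equally likely rank assignments) gives the two-sided p-value.
Step 5: p-value = 0.008658; compare to alpha = 0.1. reject H0.

U_X = 2, p = 0.008658, reject H0 at alpha = 0.1.


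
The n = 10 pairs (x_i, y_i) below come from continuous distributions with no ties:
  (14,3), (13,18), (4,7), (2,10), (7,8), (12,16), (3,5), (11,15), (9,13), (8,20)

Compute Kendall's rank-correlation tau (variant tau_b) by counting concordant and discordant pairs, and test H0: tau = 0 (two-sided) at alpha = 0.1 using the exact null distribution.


Step 1: Enumerate the 45 unordered pairs (i,j) with i<j and classify each by sign(x_j-x_i) * sign(y_j-y_i).
  (1,2):dx=-1,dy=+15->D; (1,3):dx=-10,dy=+4->D; (1,4):dx=-12,dy=+7->D; (1,5):dx=-7,dy=+5->D
  (1,6):dx=-2,dy=+13->D; (1,7):dx=-11,dy=+2->D; (1,8):dx=-3,dy=+12->D; (1,9):dx=-5,dy=+10->D
  (1,10):dx=-6,dy=+17->D; (2,3):dx=-9,dy=-11->C; (2,4):dx=-11,dy=-8->C; (2,5):dx=-6,dy=-10->C
  (2,6):dx=-1,dy=-2->C; (2,7):dx=-10,dy=-13->C; (2,8):dx=-2,dy=-3->C; (2,9):dx=-4,dy=-5->C
  (2,10):dx=-5,dy=+2->D; (3,4):dx=-2,dy=+3->D; (3,5):dx=+3,dy=+1->C; (3,6):dx=+8,dy=+9->C
  (3,7):dx=-1,dy=-2->C; (3,8):dx=+7,dy=+8->C; (3,9):dx=+5,dy=+6->C; (3,10):dx=+4,dy=+13->C
  (4,5):dx=+5,dy=-2->D; (4,6):dx=+10,dy=+6->C; (4,7):dx=+1,dy=-5->D; (4,8):dx=+9,dy=+5->C
  (4,9):dx=+7,dy=+3->C; (4,10):dx=+6,dy=+10->C; (5,6):dx=+5,dy=+8->C; (5,7):dx=-4,dy=-3->C
  (5,8):dx=+4,dy=+7->C; (5,9):dx=+2,dy=+5->C; (5,10):dx=+1,dy=+12->C; (6,7):dx=-9,dy=-11->C
  (6,8):dx=-1,dy=-1->C; (6,9):dx=-3,dy=-3->C; (6,10):dx=-4,dy=+4->D; (7,8):dx=+8,dy=+10->C
  (7,9):dx=+6,dy=+8->C; (7,10):dx=+5,dy=+15->C; (8,9):dx=-2,dy=-2->C; (8,10):dx=-3,dy=+5->D
  (9,10):dx=-1,dy=+7->D
Step 2: C = 29, D = 16, total pairs = 45.
Step 3: tau = (C - D)/(n(n-1)/2) = (29 - 16)/45 = 0.288889.
Step 4: Exact two-sided p-value (enumerate n! = 3628800 permutations of y under H0): p = 0.291248.
Step 5: alpha = 0.1. fail to reject H0.

tau_b = 0.2889 (C=29, D=16), p = 0.291248, fail to reject H0.


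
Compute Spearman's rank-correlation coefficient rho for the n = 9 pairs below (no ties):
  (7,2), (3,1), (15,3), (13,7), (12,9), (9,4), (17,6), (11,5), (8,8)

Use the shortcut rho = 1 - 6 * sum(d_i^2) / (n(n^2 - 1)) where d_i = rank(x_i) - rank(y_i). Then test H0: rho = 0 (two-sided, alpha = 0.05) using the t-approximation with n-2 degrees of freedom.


Step 1: Rank x and y separately (midranks; no ties here).
rank(x): 7->2, 3->1, 15->8, 13->7, 12->6, 9->4, 17->9, 11->5, 8->3
rank(y): 2->2, 1->1, 3->3, 7->7, 9->9, 4->4, 6->6, 5->5, 8->8
Step 2: d_i = R_x(i) - R_y(i); compute d_i^2.
  (2-2)^2=0, (1-1)^2=0, (8-3)^2=25, (7-7)^2=0, (6-9)^2=9, (4-4)^2=0, (9-6)^2=9, (5-5)^2=0, (3-8)^2=25
sum(d^2) = 68.
Step 3: rho = 1 - 6*68 / (9*(9^2 - 1)) = 1 - 408/720 = 0.433333.
Step 4: Under H0, t = rho * sqrt((n-2)/(1-rho^2)) = 1.2721 ~ t(7).
Step 5: Two-sided p-value from the t-distribution with 7 df = 0.243952.
Step 6: alpha = 0.05. fail to reject H0.

rho = 0.4333, p = 0.243952, fail to reject H0 at alpha = 0.05.


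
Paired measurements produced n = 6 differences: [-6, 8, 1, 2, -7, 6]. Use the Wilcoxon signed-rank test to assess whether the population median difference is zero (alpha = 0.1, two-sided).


Step 1: Drop any zero differences (none here) and take |d_i|.
|d| = [6, 8, 1, 2, 7, 6]
Step 2: Midrank |d_i| (ties get averaged ranks).
ranks: |6|->3.5, |8|->6, |1|->1, |2|->2, |7|->5, |6|->3.5
Step 3: Attach original signs; sum ranks with positive sign and with negative sign.
W+ = 6 + 1 + 2 + 3.5 = 12.5
W- = 3.5 + 5 = 8.5
(Check: W+ + W- = 21 should equal n(n+1)/2 = 21.)
Step 4: Test statistic W = min(W+, W-) = 8.5.
Step 5: Ties in |d|, so use the tie-corrected normal approximation.
        E[W] = n(n+1)/4 = 6*7/4 = 10.5.
        Tie groups: |d|=6 (t=2); sum(t^3 - t) = 6.
        Var[W] = n(n+1)(2n+1)/24 - sum(t^3-t)/48 = 546/24 - 6/48 = 22.625.
        z = (W - E[W]) / sqrt(Var[W]) = (8.5 - 10.5) / 4.7566 = -0.4205.
        Two-sided p = 2*Phi(z) = 0.674142.
Step 6: alpha = 0.1. fail to reject H0.

W+ = 12.5, W- = 8.5, W = min = 8.5, p = 0.674142, fail to reject H0.


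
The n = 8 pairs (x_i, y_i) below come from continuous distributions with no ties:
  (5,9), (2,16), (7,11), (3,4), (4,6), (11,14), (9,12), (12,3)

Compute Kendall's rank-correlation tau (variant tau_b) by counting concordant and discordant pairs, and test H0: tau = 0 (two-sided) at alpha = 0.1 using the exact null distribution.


Step 1: Enumerate the 28 unordered pairs (i,j) with i<j and classify each by sign(x_j-x_i) * sign(y_j-y_i).
  (1,2):dx=-3,dy=+7->D; (1,3):dx=+2,dy=+2->C; (1,4):dx=-2,dy=-5->C; (1,5):dx=-1,dy=-3->C
  (1,6):dx=+6,dy=+5->C; (1,7):dx=+4,dy=+3->C; (1,8):dx=+7,dy=-6->D; (2,3):dx=+5,dy=-5->D
  (2,4):dx=+1,dy=-12->D; (2,5):dx=+2,dy=-10->D; (2,6):dx=+9,dy=-2->D; (2,7):dx=+7,dy=-4->D
  (2,8):dx=+10,dy=-13->D; (3,4):dx=-4,dy=-7->C; (3,5):dx=-3,dy=-5->C; (3,6):dx=+4,dy=+3->C
  (3,7):dx=+2,dy=+1->C; (3,8):dx=+5,dy=-8->D; (4,5):dx=+1,dy=+2->C; (4,6):dx=+8,dy=+10->C
  (4,7):dx=+6,dy=+8->C; (4,8):dx=+9,dy=-1->D; (5,6):dx=+7,dy=+8->C; (5,7):dx=+5,dy=+6->C
  (5,8):dx=+8,dy=-3->D; (6,7):dx=-2,dy=-2->C; (6,8):dx=+1,dy=-11->D; (7,8):dx=+3,dy=-9->D
Step 2: C = 15, D = 13, total pairs = 28.
Step 3: tau = (C - D)/(n(n-1)/2) = (15 - 13)/28 = 0.071429.
Step 4: Exact two-sided p-value (enumerate n! = 40320 permutations of y under H0): p = 0.904861.
Step 5: alpha = 0.1. fail to reject H0.

tau_b = 0.0714 (C=15, D=13), p = 0.904861, fail to reject H0.


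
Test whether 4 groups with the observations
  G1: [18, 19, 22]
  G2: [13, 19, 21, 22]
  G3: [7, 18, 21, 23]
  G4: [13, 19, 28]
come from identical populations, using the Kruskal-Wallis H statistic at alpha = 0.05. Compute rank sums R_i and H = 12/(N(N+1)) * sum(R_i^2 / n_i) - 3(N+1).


Step 1: Combine all N = 14 observations and assign midranks.
sorted (value, group, rank): (7,G3,1), (13,G2,2.5), (13,G4,2.5), (18,G1,4.5), (18,G3,4.5), (19,G1,7), (19,G2,7), (19,G4,7), (21,G2,9.5), (21,G3,9.5), (22,G1,11.5), (22,G2,11.5), (23,G3,13), (28,G4,14)
Step 2: Sum ranks within each group.
R_1 = 23 (n_1 = 3)
R_2 = 30.5 (n_2 = 4)
R_3 = 28 (n_3 = 4)
R_4 = 23.5 (n_4 = 3)
Step 3: H = 12/(N(N+1)) * sum(R_i^2/n_i) - 3(N+1)
     = 12/(14*15) * (23^2/3 + 30.5^2/4 + 28^2/4 + 23.5^2/3) - 3*15
     = 0.057143 * 788.979 - 45
     = 0.084524.
Step 4: Ties present; correction factor C = 1 - 48/(14^3 - 14) = 0.982418. Corrected H = 0.084524 / 0.982418 = 0.086037.
Step 5: Under H0, H ~ chi^2(3); p-value = 0.993459.
Step 6: alpha = 0.05. fail to reject H0.

H = 0.0860, df = 3, p = 0.993459, fail to reject H0.


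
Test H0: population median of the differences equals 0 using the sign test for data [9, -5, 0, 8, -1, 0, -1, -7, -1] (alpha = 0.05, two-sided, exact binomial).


Step 1: Discard zero differences. Original n = 9; n_eff = number of nonzero differences = 7.
Nonzero differences (with sign): +9, -5, +8, -1, -1, -7, -1
Step 2: Count signs: positive = 2, negative = 5.
Step 3: Under H0: P(positive) = 0.5, so the number of positives S ~ Bin(7, 0.5).
Step 4: Two-sided exact p-value = sum of Bin(7,0.5) probabilities at or below the observed probability = 0.453125.
Step 5: alpha = 0.05. fail to reject H0.

n_eff = 7, pos = 2, neg = 5, p = 0.453125, fail to reject H0.


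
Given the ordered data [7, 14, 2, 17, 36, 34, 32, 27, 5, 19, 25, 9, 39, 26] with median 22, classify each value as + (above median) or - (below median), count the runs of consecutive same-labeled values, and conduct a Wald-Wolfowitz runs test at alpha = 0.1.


Step 1: Compute median = 22; label A = above, B = below.
Labels in order: BBBBAAAABBABAA  (n_A = 7, n_B = 7)
Step 2: Count runs R = 6.
Step 3: Under H0 (random ordering), E[R] = 2*n_A*n_B/(n_A+n_B) + 1 = 2*7*7/14 + 1 = 8.0000.
        Var[R] = 2*n_A*n_B*(2*n_A*n_B - n_A - n_B) / ((n_A+n_B)^2 * (n_A+n_B-1)) = 8232/2548 = 3.2308.
        SD[R] = 1.7974.
Step 4: Continuity-corrected z = (R + 0.5 - E[R]) / SD[R] = (6 + 0.5 - 8.0000) / 1.7974 = -0.8345.
Step 5: Two-sided p-value via normal approximation = 2*(1 - Phi(|z|)) = 0.403986.
Step 6: alpha = 0.1. fail to reject H0.

R = 6, z = -0.8345, p = 0.403986, fail to reject H0.


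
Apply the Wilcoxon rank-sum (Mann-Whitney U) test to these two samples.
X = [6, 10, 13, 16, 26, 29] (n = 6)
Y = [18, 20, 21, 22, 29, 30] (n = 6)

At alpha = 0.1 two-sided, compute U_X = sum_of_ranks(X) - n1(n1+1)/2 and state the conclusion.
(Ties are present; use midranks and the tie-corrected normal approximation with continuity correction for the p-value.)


Step 1: Combine and sort all 12 observations; assign midranks.
sorted (value, group): (6,X), (10,X), (13,X), (16,X), (18,Y), (20,Y), (21,Y), (22,Y), (26,X), (29,X), (29,Y), (30,Y)
ranks: 6->1, 10->2, 13->3, 16->4, 18->5, 20->6, 21->7, 22->8, 26->9, 29->10.5, 29->10.5, 30->12
Step 2: Rank sum for X: R1 = 1 + 2 + 3 + 4 + 9 + 10.5 = 29.5.
Step 3: U_X = R1 - n1(n1+1)/2 = 29.5 - 6*7/2 = 29.5 - 21 = 8.5.
       U_Y = n1*n2 - U_X = 36 - 8.5 = 27.5.
Step 4: Ties are present, so use the tie-corrected normal approximation (with continuity correction) for the p-value.
Step 5: p-value = 0.148829; compare to alpha = 0.1. fail to reject H0.

U_X = 8.5, p = 0.148829, fail to reject H0 at alpha = 0.1.


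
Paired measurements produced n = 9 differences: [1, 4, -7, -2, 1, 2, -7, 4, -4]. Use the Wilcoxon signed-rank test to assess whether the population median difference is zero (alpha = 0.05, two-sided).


Step 1: Drop any zero differences (none here) and take |d_i|.
|d| = [1, 4, 7, 2, 1, 2, 7, 4, 4]
Step 2: Midrank |d_i| (ties get averaged ranks).
ranks: |1|->1.5, |4|->6, |7|->8.5, |2|->3.5, |1|->1.5, |2|->3.5, |7|->8.5, |4|->6, |4|->6
Step 3: Attach original signs; sum ranks with positive sign and with negative sign.
W+ = 1.5 + 6 + 1.5 + 3.5 + 6 = 18.5
W- = 8.5 + 3.5 + 8.5 + 6 = 26.5
(Check: W+ + W- = 45 should equal n(n+1)/2 = 45.)
Step 4: Test statistic W = min(W+, W-) = 18.5.
Step 5: Ties in |d|, so use the tie-corrected normal approximation.
        E[W] = n(n+1)/4 = 9*10/4 = 22.5.
        Tie groups: |d|=1 (t=2), |d|=2 (t=2), |d|=4 (t=3), |d|=7 (t=2); sum(t^3 - t) = 42.
        Var[W] = n(n+1)(2n+1)/24 - sum(t^3-t)/48 = 1710/24 - 42/48 = 70.375.
        z = (W - E[W]) / sqrt(Var[W]) = (18.5 - 22.5) / 8.3890 = -0.4768.
        Two-sided p = 2*Phi(z) = 0.633493.
Step 6: alpha = 0.05. fail to reject H0.

W+ = 18.5, W- = 26.5, W = min = 18.5, p = 0.633493, fail to reject H0.


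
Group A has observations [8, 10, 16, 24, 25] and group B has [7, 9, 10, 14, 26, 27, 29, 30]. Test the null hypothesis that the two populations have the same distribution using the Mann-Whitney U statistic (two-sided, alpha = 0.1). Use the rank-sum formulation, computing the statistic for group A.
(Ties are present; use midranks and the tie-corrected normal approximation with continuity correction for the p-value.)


Step 1: Combine and sort all 13 observations; assign midranks.
sorted (value, group): (7,Y), (8,X), (9,Y), (10,X), (10,Y), (14,Y), (16,X), (24,X), (25,X), (26,Y), (27,Y), (29,Y), (30,Y)
ranks: 7->1, 8->2, 9->3, 10->4.5, 10->4.5, 14->6, 16->7, 24->8, 25->9, 26->10, 27->11, 29->12, 30->13
Step 2: Rank sum for X: R1 = 2 + 4.5 + 7 + 8 + 9 = 30.5.
Step 3: U_X = R1 - n1(n1+1)/2 = 30.5 - 5*6/2 = 30.5 - 15 = 15.5.
       U_Y = n1*n2 - U_X = 40 - 15.5 = 24.5.
Step 4: Ties are present, so use the tie-corrected normal approximation (with continuity correction) for the p-value.
Step 5: p-value = 0.557643; compare to alpha = 0.1. fail to reject H0.

U_X = 15.5, p = 0.557643, fail to reject H0 at alpha = 0.1.


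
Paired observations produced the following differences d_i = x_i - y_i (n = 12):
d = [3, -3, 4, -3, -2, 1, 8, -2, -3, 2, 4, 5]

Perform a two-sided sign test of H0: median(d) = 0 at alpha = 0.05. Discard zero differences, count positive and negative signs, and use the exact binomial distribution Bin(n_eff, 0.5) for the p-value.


Step 1: Discard zero differences. Original n = 12; n_eff = number of nonzero differences = 12.
Nonzero differences (with sign): +3, -3, +4, -3, -2, +1, +8, -2, -3, +2, +4, +5
Step 2: Count signs: positive = 7, negative = 5.
Step 3: Under H0: P(positive) = 0.5, so the number of positives S ~ Bin(12, 0.5).
Step 4: Two-sided exact p-value = sum of Bin(12,0.5) probabilities at or below the observed probability = 0.774414.
Step 5: alpha = 0.05. fail to reject H0.

n_eff = 12, pos = 7, neg = 5, p = 0.774414, fail to reject H0.


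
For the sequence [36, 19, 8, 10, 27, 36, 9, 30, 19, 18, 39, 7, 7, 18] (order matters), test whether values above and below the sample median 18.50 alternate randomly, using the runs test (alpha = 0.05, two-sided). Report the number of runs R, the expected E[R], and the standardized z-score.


Step 1: Compute median = 18.50; label A = above, B = below.
Labels in order: AABBAABAABABBB  (n_A = 7, n_B = 7)
Step 2: Count runs R = 8.
Step 3: Under H0 (random ordering), E[R] = 2*n_A*n_B/(n_A+n_B) + 1 = 2*7*7/14 + 1 = 8.0000.
        Var[R] = 2*n_A*n_B*(2*n_A*n_B - n_A - n_B) / ((n_A+n_B)^2 * (n_A+n_B-1)) = 8232/2548 = 3.2308.
        SD[R] = 1.7974.
Step 4: R = E[R], so z = 0 with no continuity correction.
Step 5: Two-sided p-value via normal approximation = 2*(1 - Phi(|z|)) = 1.000000.
Step 6: alpha = 0.05. fail to reject H0.

R = 8, z = 0.0000, p = 1.000000, fail to reject H0.


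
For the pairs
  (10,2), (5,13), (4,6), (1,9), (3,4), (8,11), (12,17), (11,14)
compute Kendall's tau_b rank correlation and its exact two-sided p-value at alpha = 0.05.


Step 1: Enumerate the 28 unordered pairs (i,j) with i<j and classify each by sign(x_j-x_i) * sign(y_j-y_i).
  (1,2):dx=-5,dy=+11->D; (1,3):dx=-6,dy=+4->D; (1,4):dx=-9,dy=+7->D; (1,5):dx=-7,dy=+2->D
  (1,6):dx=-2,dy=+9->D; (1,7):dx=+2,dy=+15->C; (1,8):dx=+1,dy=+12->C; (2,3):dx=-1,dy=-7->C
  (2,4):dx=-4,dy=-4->C; (2,5):dx=-2,dy=-9->C; (2,6):dx=+3,dy=-2->D; (2,7):dx=+7,dy=+4->C
  (2,8):dx=+6,dy=+1->C; (3,4):dx=-3,dy=+3->D; (3,5):dx=-1,dy=-2->C; (3,6):dx=+4,dy=+5->C
  (3,7):dx=+8,dy=+11->C; (3,8):dx=+7,dy=+8->C; (4,5):dx=+2,dy=-5->D; (4,6):dx=+7,dy=+2->C
  (4,7):dx=+11,dy=+8->C; (4,8):dx=+10,dy=+5->C; (5,6):dx=+5,dy=+7->C; (5,7):dx=+9,dy=+13->C
  (5,8):dx=+8,dy=+10->C; (6,7):dx=+4,dy=+6->C; (6,8):dx=+3,dy=+3->C; (7,8):dx=-1,dy=-3->C
Step 2: C = 20, D = 8, total pairs = 28.
Step 3: tau = (C - D)/(n(n-1)/2) = (20 - 8)/28 = 0.428571.
Step 4: Exact two-sided p-value (enumerate n! = 40320 permutations of y under H0): p = 0.178869.
Step 5: alpha = 0.05. fail to reject H0.

tau_b = 0.4286 (C=20, D=8), p = 0.178869, fail to reject H0.


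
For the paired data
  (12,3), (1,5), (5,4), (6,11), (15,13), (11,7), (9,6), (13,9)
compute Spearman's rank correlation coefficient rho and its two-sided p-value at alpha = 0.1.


Step 1: Rank x and y separately (midranks; no ties here).
rank(x): 12->6, 1->1, 5->2, 6->3, 15->8, 11->5, 9->4, 13->7
rank(y): 3->1, 5->3, 4->2, 11->7, 13->8, 7->5, 6->4, 9->6
Step 2: d_i = R_x(i) - R_y(i); compute d_i^2.
  (6-1)^2=25, (1-3)^2=4, (2-2)^2=0, (3-7)^2=16, (8-8)^2=0, (5-5)^2=0, (4-4)^2=0, (7-6)^2=1
sum(d^2) = 46.
Step 3: rho = 1 - 6*46 / (8*(8^2 - 1)) = 1 - 276/504 = 0.452381.
Step 4: Under H0, t = rho * sqrt((n-2)/(1-rho^2)) = 1.2425 ~ t(6).
Step 5: Two-sided p-value from the t-distribution with 6 df = 0.260405.
Step 6: alpha = 0.1. fail to reject H0.

rho = 0.4524, p = 0.260405, fail to reject H0 at alpha = 0.1.


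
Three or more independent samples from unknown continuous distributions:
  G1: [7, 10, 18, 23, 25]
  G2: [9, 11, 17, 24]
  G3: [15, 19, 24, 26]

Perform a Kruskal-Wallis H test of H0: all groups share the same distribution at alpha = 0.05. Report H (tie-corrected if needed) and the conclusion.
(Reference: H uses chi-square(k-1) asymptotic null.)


Step 1: Combine all N = 13 observations and assign midranks.
sorted (value, group, rank): (7,G1,1), (9,G2,2), (10,G1,3), (11,G2,4), (15,G3,5), (17,G2,6), (18,G1,7), (19,G3,8), (23,G1,9), (24,G2,10.5), (24,G3,10.5), (25,G1,12), (26,G3,13)
Step 2: Sum ranks within each group.
R_1 = 32 (n_1 = 5)
R_2 = 22.5 (n_2 = 4)
R_3 = 36.5 (n_3 = 4)
Step 3: H = 12/(N(N+1)) * sum(R_i^2/n_i) - 3(N+1)
     = 12/(13*14) * (32^2/5 + 22.5^2/4 + 36.5^2/4) - 3*14
     = 0.065934 * 664.425 - 42
     = 1.808242.
Step 4: Ties present; correction factor C = 1 - 6/(13^3 - 13) = 0.997253. Corrected H = 1.808242 / 0.997253 = 1.813223.
Step 5: Under H0, H ~ chi^2(2); p-value = 0.403890.
Step 6: alpha = 0.05. fail to reject H0.

H = 1.8132, df = 2, p = 0.403890, fail to reject H0.


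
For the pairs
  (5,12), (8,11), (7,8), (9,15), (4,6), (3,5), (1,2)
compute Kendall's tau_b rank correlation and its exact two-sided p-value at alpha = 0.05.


Step 1: Enumerate the 21 unordered pairs (i,j) with i<j and classify each by sign(x_j-x_i) * sign(y_j-y_i).
  (1,2):dx=+3,dy=-1->D; (1,3):dx=+2,dy=-4->D; (1,4):dx=+4,dy=+3->C; (1,5):dx=-1,dy=-6->C
  (1,6):dx=-2,dy=-7->C; (1,7):dx=-4,dy=-10->C; (2,3):dx=-1,dy=-3->C; (2,4):dx=+1,dy=+4->C
  (2,5):dx=-4,dy=-5->C; (2,6):dx=-5,dy=-6->C; (2,7):dx=-7,dy=-9->C; (3,4):dx=+2,dy=+7->C
  (3,5):dx=-3,dy=-2->C; (3,6):dx=-4,dy=-3->C; (3,7):dx=-6,dy=-6->C; (4,5):dx=-5,dy=-9->C
  (4,6):dx=-6,dy=-10->C; (4,7):dx=-8,dy=-13->C; (5,6):dx=-1,dy=-1->C; (5,7):dx=-3,dy=-4->C
  (6,7):dx=-2,dy=-3->C
Step 2: C = 19, D = 2, total pairs = 21.
Step 3: tau = (C - D)/(n(n-1)/2) = (19 - 2)/21 = 0.809524.
Step 4: Exact two-sided p-value (enumerate n! = 5040 permutations of y under H0): p = 0.010714.
Step 5: alpha = 0.05. reject H0.

tau_b = 0.8095 (C=19, D=2), p = 0.010714, reject H0.


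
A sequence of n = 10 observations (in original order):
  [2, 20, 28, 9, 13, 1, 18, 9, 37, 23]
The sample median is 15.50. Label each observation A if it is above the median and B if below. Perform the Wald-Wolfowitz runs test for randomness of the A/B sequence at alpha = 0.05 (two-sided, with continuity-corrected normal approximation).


Step 1: Compute median = 15.50; label A = above, B = below.
Labels in order: BAABBBABAA  (n_A = 5, n_B = 5)
Step 2: Count runs R = 6.
Step 3: Under H0 (random ordering), E[R] = 2*n_A*n_B/(n_A+n_B) + 1 = 2*5*5/10 + 1 = 6.0000.
        Var[R] = 2*n_A*n_B*(2*n_A*n_B - n_A - n_B) / ((n_A+n_B)^2 * (n_A+n_B-1)) = 2000/900 = 2.2222.
        SD[R] = 1.4907.
Step 4: R = E[R], so z = 0 with no continuity correction.
Step 5: Two-sided p-value via normal approximation = 2*(1 - Phi(|z|)) = 1.000000.
Step 6: alpha = 0.05. fail to reject H0.

R = 6, z = 0.0000, p = 1.000000, fail to reject H0.


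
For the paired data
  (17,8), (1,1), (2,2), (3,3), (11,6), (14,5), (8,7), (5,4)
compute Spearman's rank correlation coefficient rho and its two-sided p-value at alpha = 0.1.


Step 1: Rank x and y separately (midranks; no ties here).
rank(x): 17->8, 1->1, 2->2, 3->3, 11->6, 14->7, 8->5, 5->4
rank(y): 8->8, 1->1, 2->2, 3->3, 6->6, 5->5, 7->7, 4->4
Step 2: d_i = R_x(i) - R_y(i); compute d_i^2.
  (8-8)^2=0, (1-1)^2=0, (2-2)^2=0, (3-3)^2=0, (6-6)^2=0, (7-5)^2=4, (5-7)^2=4, (4-4)^2=0
sum(d^2) = 8.
Step 3: rho = 1 - 6*8 / (8*(8^2 - 1)) = 1 - 48/504 = 0.904762.
Step 4: Under H0, t = rho * sqrt((n-2)/(1-rho^2)) = 5.2034 ~ t(6).
Step 5: Two-sided p-value from the t-distribution with 6 df = 0.002008.
Step 6: alpha = 0.1. reject H0.

rho = 0.9048, p = 0.002008, reject H0 at alpha = 0.1.


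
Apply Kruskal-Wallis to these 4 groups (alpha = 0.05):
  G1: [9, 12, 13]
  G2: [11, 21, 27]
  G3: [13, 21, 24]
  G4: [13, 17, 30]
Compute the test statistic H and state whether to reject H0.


Step 1: Combine all N = 12 observations and assign midranks.
sorted (value, group, rank): (9,G1,1), (11,G2,2), (12,G1,3), (13,G1,5), (13,G3,5), (13,G4,5), (17,G4,7), (21,G2,8.5), (21,G3,8.5), (24,G3,10), (27,G2,11), (30,G4,12)
Step 2: Sum ranks within each group.
R_1 = 9 (n_1 = 3)
R_2 = 21.5 (n_2 = 3)
R_3 = 23.5 (n_3 = 3)
R_4 = 24 (n_4 = 3)
Step 3: H = 12/(N(N+1)) * sum(R_i^2/n_i) - 3(N+1)
     = 12/(12*13) * (9^2/3 + 21.5^2/3 + 23.5^2/3 + 24^2/3) - 3*13
     = 0.076923 * 557.167 - 39
     = 3.858974.
Step 4: Ties present; correction factor C = 1 - 30/(12^3 - 12) = 0.982517. Corrected H = 3.858974 / 0.982517 = 3.927639.
Step 5: Under H0, H ~ chi^2(3); p-value = 0.269385.
Step 6: alpha = 0.05. fail to reject H0.

H = 3.9276, df = 3, p = 0.269385, fail to reject H0.


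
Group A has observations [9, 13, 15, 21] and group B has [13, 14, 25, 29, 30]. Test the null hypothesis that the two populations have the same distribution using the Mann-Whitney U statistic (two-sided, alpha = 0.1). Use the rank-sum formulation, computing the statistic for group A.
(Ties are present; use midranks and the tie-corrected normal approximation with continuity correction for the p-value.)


Step 1: Combine and sort all 9 observations; assign midranks.
sorted (value, group): (9,X), (13,X), (13,Y), (14,Y), (15,X), (21,X), (25,Y), (29,Y), (30,Y)
ranks: 9->1, 13->2.5, 13->2.5, 14->4, 15->5, 21->6, 25->7, 29->8, 30->9
Step 2: Rank sum for X: R1 = 1 + 2.5 + 5 + 6 = 14.5.
Step 3: U_X = R1 - n1(n1+1)/2 = 14.5 - 4*5/2 = 14.5 - 10 = 4.5.
       U_Y = n1*n2 - U_X = 20 - 4.5 = 15.5.
Step 4: Ties are present, so use the tie-corrected normal approximation (with continuity correction) for the p-value.
Step 5: p-value = 0.218742; compare to alpha = 0.1. fail to reject H0.

U_X = 4.5, p = 0.218742, fail to reject H0 at alpha = 0.1.
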